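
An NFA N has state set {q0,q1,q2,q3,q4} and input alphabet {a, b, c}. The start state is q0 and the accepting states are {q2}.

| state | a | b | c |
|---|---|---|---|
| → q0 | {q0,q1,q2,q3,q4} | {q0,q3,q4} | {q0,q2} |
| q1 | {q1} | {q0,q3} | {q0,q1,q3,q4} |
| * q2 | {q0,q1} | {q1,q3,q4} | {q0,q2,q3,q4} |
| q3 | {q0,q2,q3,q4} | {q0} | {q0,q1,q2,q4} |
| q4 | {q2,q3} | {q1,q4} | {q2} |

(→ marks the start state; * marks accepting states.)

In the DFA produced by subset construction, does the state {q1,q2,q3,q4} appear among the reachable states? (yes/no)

no

Start state of the DFA: {q0}.
{q0} --a--> {q0,q1,q2,q3,q4}  [new]
{q0} --b--> {q0,q3,q4}  [new]
{q0} --c--> {q0,q2}  [new]
{q0,q1,q2,q3,q4} --a--> {q0,q1,q2,q3,q4}  [seen]
{q0,q1,q2,q3,q4} --b--> {q0,q1,q3,q4}  [new]
{q0,q1,q2,q3,q4} --c--> {q0,q1,q2,q3,q4}  [seen]
{q0,q3,q4} --a--> {q0,q1,q2,q3,q4}  [seen]
{q0,q3,q4} --b--> {q0,q1,q3,q4}  [seen]
{q0,q3,q4} --c--> {q0,q1,q2,q4}  [new]
{q0,q2} --a--> {q0,q1,q2,q3,q4}  [seen]
{q0,q2} --b--> {q0,q1,q3,q4}  [seen]
{q0,q2} --c--> {q0,q2,q3,q4}  [new]
{q0,q1,q3,q4} --a--> {q0,q1,q2,q3,q4}  [seen]
{q0,q1,q3,q4} --b--> {q0,q1,q3,q4}  [seen]
{q0,q1,q3,q4} --c--> {q0,q1,q2,q3,q4}  [seen]
{q0,q1,q2,q4} --a--> {q0,q1,q2,q3,q4}  [seen]
{q0,q1,q2,q4} --b--> {q0,q1,q3,q4}  [seen]
{q0,q1,q2,q4} --c--> {q0,q1,q2,q3,q4}  [seen]
{q0,q2,q3,q4} --a--> {q0,q1,q2,q3,q4}  [seen]
{q0,q2,q3,q4} --b--> {q0,q1,q3,q4}  [seen]
{q0,q2,q3,q4} --c--> {q0,q1,q2,q3,q4}  [seen]
Reachable DFA states: {q0}, {q0,q1,q2,q3,q4}, {q0,q3,q4}, {q0,q2}, {q0,q1,q3,q4}, {q0,q1,q2,q4}, {q0,q2,q3,q4}.
{q1,q2,q3,q4} is not among them.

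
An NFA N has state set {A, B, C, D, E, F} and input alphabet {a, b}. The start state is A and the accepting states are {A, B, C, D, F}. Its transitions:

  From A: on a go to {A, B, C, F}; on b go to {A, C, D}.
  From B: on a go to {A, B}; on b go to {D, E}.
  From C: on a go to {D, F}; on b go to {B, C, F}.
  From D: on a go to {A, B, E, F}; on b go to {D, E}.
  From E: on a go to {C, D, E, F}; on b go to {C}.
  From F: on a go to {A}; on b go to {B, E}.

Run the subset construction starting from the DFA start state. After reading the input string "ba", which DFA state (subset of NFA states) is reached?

Start: {A}.
δ(A,b) = {A, C, D}.
Union: {A, C, D}.
After b: {A, C, D}.
δ(A,a) = {A, B, C, F}; δ(C,a) = {D, F}; δ(D,a) = {A, B, E, F}.
Union: {A, B, C, D, E, F}.
After a: {A, B, C, D, E, F}.

{A, B, C, D, E, F}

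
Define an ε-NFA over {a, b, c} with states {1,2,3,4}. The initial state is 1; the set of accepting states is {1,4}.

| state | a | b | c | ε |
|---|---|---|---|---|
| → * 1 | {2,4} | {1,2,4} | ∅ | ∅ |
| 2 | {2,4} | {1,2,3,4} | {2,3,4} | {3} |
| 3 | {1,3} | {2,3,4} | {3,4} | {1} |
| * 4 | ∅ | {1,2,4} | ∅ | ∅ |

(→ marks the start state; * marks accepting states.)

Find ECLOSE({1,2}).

Begin with {1,2}.
2 →ε {3}; add 3.
ε-closure = {1,2,3}.

{1,2,3}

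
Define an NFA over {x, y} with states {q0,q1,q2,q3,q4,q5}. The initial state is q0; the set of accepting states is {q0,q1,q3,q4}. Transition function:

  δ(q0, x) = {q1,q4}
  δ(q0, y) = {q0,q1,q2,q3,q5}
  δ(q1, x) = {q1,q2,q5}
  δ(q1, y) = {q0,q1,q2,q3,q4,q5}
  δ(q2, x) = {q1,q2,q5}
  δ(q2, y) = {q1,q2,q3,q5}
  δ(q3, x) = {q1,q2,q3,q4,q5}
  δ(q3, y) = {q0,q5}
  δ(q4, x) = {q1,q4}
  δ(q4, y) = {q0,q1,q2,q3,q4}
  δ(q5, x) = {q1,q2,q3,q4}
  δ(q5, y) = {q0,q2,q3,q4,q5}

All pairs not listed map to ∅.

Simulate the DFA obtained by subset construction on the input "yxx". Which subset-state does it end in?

{q1,q2,q3,q4,q5}

Start: {q0}.
δ(q0,y) = {q0,q1,q2,q3,q5}.
Union: {q0,q1,q2,q3,q5}.
After y: {q0,q1,q2,q3,q5}.
δ(q0,x) = {q1,q4}; δ(q1,x) = {q1,q2,q5}; δ(q2,x) = {q1,q2,q5}; δ(q3,x) = {q1,q2,q3,q4,q5}; δ(q5,x) = {q1,q2,q3,q4}.
Union: {q1,q2,q3,q4,q5}.
After x: {q1,q2,q3,q4,q5}.
δ(q1,x) = {q1,q2,q5}; δ(q2,x) = {q1,q2,q5}; δ(q3,x) = {q1,q2,q3,q4,q5}; δ(q4,x) = {q1,q4}; δ(q5,x) = {q1,q2,q3,q4}.
Union: {q1,q2,q3,q4,q5}.
After x: {q1,q2,q3,q4,q5}.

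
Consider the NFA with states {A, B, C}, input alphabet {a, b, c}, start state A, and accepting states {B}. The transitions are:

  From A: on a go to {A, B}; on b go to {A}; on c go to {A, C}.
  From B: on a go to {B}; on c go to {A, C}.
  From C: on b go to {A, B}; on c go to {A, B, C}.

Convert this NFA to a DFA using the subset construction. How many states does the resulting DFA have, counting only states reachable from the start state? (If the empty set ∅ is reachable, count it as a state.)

4

Start state of the DFA: {A}.
{A} --a--> {A, B}  [new]
{A} --b--> {A}  [seen]
{A} --c--> {A, C}  [new]
{A, B} --a--> {A, B}  [seen]
{A, B} --b--> {A}  [seen]
{A, B} --c--> {A, C}  [seen]
{A, C} --a--> {A, B}  [seen]
{A, C} --b--> {A, B}  [seen]
{A, C} --c--> {A, B, C}  [new]
{A, B, C} --a--> {A, B}  [seen]
{A, B, C} --b--> {A, B}  [seen]
{A, B, C} --c--> {A, B, C}  [seen]
Reachable DFA states: {A}, {A, B}, {A, C}, {A, B, C}.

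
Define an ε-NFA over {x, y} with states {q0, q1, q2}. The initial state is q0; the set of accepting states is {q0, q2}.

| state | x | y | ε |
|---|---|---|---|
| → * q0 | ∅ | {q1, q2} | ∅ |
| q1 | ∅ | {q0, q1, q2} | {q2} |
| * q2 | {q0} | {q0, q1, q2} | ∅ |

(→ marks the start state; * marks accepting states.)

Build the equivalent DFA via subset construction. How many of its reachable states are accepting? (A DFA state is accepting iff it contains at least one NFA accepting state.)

3

Start state of the DFA: {q0} (ε-closure of the NFA start).
{q0} --x--> ∅  [new]
{q0} --y--> {q1, q2}  [new]
∅ --x--> ∅  [seen]
∅ --y--> ∅  [seen]
{q1, q2} --x--> {q0}  [seen]
{q1, q2} --y--> {q0, q1, q2}  [new]
{q0, q1, q2} --x--> {q0}  [seen]
{q0, q1, q2} --y--> {q0, q1, q2}  [seen]
Reachable DFA states: {q0}, ∅, {q1, q2}, {q0, q1, q2}.
Accepting DFA states (contain an NFA accepting state): {q0}, {q1, q2}, {q0, q1, q2}.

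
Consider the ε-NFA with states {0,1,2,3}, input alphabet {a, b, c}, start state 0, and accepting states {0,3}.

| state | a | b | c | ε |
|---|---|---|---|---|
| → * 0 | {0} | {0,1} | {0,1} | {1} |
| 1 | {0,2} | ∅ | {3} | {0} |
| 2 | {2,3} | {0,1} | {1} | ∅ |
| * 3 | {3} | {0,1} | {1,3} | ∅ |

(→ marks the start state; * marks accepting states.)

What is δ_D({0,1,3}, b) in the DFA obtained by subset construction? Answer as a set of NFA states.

{0,1}

δ(0,b) = {0,1}; δ(1,b) = ∅; δ(3,b) = {0,1}.
Union: {0,1}.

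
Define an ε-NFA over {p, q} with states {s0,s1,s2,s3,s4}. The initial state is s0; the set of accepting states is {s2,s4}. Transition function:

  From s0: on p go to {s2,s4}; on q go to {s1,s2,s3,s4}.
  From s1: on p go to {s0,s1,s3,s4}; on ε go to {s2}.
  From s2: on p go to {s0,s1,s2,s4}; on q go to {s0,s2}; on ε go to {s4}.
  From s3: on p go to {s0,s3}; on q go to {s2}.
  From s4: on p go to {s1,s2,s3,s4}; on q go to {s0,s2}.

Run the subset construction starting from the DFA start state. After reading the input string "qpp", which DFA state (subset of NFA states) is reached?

Start: {s0}.
δ(s0,q) = {s1,s2,s3,s4}.
Union: {s1,s2,s3,s4}.
After q: {s1,s2,s3,s4}.
δ(s1,p) = {s0,s1,s3,s4}; δ(s2,p) = {s0,s1,s2,s4}; δ(s3,p) = {s0,s3}; δ(s4,p) = {s1,s2,s3,s4}.
Union: {s0,s1,s2,s3,s4}.
After p: {s0,s1,s2,s3,s4}.
δ(s0,p) = {s2,s4}; δ(s1,p) = {s0,s1,s3,s4}; δ(s2,p) = {s0,s1,s2,s4}; δ(s3,p) = {s0,s3}; δ(s4,p) = {s1,s2,s3,s4}.
Union: {s0,s1,s2,s3,s4}.
After p: {s0,s1,s2,s3,s4}.

{s0,s1,s2,s3,s4}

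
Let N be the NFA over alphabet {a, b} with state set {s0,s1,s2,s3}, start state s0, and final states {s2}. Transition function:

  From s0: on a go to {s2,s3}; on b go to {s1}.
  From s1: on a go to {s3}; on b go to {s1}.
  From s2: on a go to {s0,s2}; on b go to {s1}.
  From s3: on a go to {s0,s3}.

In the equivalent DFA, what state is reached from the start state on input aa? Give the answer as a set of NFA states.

{s0,s2,s3}

Start: {s0}.
δ(s0,a) = {s2,s3}.
Union: {s2,s3}.
After a: {s2,s3}.
δ(s2,a) = {s0,s2}; δ(s3,a) = {s0,s3}.
Union: {s0,s2,s3}.
After a: {s0,s2,s3}.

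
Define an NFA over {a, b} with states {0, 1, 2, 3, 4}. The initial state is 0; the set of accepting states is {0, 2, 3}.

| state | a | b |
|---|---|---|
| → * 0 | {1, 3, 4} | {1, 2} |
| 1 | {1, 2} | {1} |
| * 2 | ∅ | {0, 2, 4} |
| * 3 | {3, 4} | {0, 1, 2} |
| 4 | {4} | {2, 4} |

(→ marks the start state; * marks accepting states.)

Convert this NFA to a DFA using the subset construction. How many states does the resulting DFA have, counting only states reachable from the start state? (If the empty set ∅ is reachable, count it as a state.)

5

Start state of the DFA: {0}.
{0} --a--> {1, 3, 4}  [new]
{0} --b--> {1, 2}  [new]
{1, 3, 4} --a--> {1, 2, 3, 4}  [new]
{1, 3, 4} --b--> {0, 1, 2, 4}  [new]
{1, 2} --a--> {1, 2}  [seen]
{1, 2} --b--> {0, 1, 2, 4}  [seen]
{1, 2, 3, 4} --a--> {1, 2, 3, 4}  [seen]
{1, 2, 3, 4} --b--> {0, 1, 2, 4}  [seen]
{0, 1, 2, 4} --a--> {1, 2, 3, 4}  [seen]
{0, 1, 2, 4} --b--> {0, 1, 2, 4}  [seen]
Reachable DFA states: {0}, {1, 3, 4}, {1, 2}, {1, 2, 3, 4}, {0, 1, 2, 4}.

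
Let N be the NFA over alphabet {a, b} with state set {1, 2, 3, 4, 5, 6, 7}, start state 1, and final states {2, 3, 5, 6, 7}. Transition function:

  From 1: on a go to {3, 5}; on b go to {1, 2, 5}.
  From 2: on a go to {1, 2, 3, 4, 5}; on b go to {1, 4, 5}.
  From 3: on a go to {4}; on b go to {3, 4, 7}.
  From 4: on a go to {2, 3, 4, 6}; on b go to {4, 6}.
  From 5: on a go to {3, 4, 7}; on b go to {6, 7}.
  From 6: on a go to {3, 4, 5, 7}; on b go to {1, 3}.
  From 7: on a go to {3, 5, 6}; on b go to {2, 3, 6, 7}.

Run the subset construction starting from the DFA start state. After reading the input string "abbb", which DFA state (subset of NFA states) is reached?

Start: {1}.
δ(1,a) = {3, 5}.
Union: {3, 5}.
After a: {3, 5}.
δ(3,b) = {3, 4, 7}; δ(5,b) = {6, 7}.
Union: {3, 4, 6, 7}.
After b: {3, 4, 6, 7}.
δ(3,b) = {3, 4, 7}; δ(4,b) = {4, 6}; δ(6,b) = {1, 3}; δ(7,b) = {2, 3, 6, 7}.
Union: {1, 2, 3, 4, 6, 7}.
After b: {1, 2, 3, 4, 6, 7}.
δ(1,b) = {1, 2, 5}; δ(2,b) = {1, 4, 5}; δ(3,b) = {3, 4, 7}; δ(4,b) = {4, 6}; δ(6,b) = {1, 3}; δ(7,b) = {2, 3, 6, 7}.
Union: {1, 2, 3, 4, 5, 6, 7}.
After b: {1, 2, 3, 4, 5, 6, 7}.

{1, 2, 3, 4, 5, 6, 7}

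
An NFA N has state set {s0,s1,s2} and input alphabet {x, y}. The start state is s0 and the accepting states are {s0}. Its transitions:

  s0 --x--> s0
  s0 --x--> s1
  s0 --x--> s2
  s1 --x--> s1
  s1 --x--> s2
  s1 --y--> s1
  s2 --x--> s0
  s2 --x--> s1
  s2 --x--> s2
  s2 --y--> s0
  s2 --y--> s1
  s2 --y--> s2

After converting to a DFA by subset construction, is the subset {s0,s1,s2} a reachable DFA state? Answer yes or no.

Start state of the DFA: {s0}.
{s0} --x--> {s0,s1,s2}  [new]
{s0} --y--> ∅  [new]
{s0,s1,s2} --x--> {s0,s1,s2}  [seen]
{s0,s1,s2} --y--> {s0,s1,s2}  [seen]
∅ --x--> ∅  [seen]
∅ --y--> ∅  [seen]
Reachable DFA states: {s0}, {s0,s1,s2}, ∅.
{s0,s1,s2} is among them.

yes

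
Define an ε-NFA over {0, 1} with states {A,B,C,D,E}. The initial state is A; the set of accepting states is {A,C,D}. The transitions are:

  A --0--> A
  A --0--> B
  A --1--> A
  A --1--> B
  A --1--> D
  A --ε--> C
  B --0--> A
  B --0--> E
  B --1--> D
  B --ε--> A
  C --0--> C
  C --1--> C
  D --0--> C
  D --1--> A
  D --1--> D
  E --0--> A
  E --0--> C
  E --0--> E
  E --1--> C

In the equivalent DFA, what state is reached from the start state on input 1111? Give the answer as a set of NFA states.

Start: {A,C}.
δ(A,1) = {A,B,D}; δ(C,1) = {C}.
Union: {A,B,C,D}.
After 1: {A,B,C,D}.
δ(A,1) = {A,B,D}; δ(B,1) = {D}; δ(C,1) = {C}; δ(D,1) = {A,D}.
Union: {A,B,C,D}.
After 1: {A,B,C,D}.
δ(A,1) = {A,B,D}; δ(B,1) = {D}; δ(C,1) = {C}; δ(D,1) = {A,D}.
Union: {A,B,C,D}.
After 1: {A,B,C,D}.
δ(A,1) = {A,B,D}; δ(B,1) = {D}; δ(C,1) = {C}; δ(D,1) = {A,D}.
Union: {A,B,C,D}.
After 1: {A,B,C,D}.

{A,B,C,D}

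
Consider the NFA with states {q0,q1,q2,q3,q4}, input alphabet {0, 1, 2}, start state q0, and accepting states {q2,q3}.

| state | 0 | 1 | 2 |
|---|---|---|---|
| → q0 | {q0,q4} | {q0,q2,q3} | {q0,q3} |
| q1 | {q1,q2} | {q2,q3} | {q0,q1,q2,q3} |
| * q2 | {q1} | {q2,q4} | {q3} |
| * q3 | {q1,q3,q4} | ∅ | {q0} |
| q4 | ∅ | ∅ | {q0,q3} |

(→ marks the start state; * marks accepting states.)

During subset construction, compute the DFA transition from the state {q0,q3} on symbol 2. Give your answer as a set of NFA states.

δ(q0,2) = {q0,q3}; δ(q3,2) = {q0}.
Union: {q0,q3}.

{q0,q3}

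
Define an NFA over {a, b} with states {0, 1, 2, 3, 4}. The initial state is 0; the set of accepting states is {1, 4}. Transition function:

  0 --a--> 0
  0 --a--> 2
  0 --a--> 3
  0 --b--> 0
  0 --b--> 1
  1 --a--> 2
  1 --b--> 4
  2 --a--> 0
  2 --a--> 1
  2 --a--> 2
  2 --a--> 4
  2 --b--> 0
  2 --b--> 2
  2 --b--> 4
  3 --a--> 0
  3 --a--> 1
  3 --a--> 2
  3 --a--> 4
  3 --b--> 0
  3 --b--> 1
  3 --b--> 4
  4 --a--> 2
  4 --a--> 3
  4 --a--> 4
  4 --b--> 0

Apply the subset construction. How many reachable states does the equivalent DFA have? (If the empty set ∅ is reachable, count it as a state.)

7

Start state of the DFA: {0}.
{0} --a--> {0, 2, 3}  [new]
{0} --b--> {0, 1}  [new]
{0, 2, 3} --a--> {0, 1, 2, 3, 4}  [new]
{0, 2, 3} --b--> {0, 1, 2, 4}  [new]
{0, 1} --a--> {0, 2, 3}  [seen]
{0, 1} --b--> {0, 1, 4}  [new]
{0, 1, 2, 3, 4} --a--> {0, 1, 2, 3, 4}  [seen]
{0, 1, 2, 3, 4} --b--> {0, 1, 2, 4}  [seen]
{0, 1, 2, 4} --a--> {0, 1, 2, 3, 4}  [seen]
{0, 1, 2, 4} --b--> {0, 1, 2, 4}  [seen]
{0, 1, 4} --a--> {0, 2, 3, 4}  [new]
{0, 1, 4} --b--> {0, 1, 4}  [seen]
{0, 2, 3, 4} --a--> {0, 1, 2, 3, 4}  [seen]
{0, 2, 3, 4} --b--> {0, 1, 2, 4}  [seen]
Reachable DFA states: {0}, {0, 2, 3}, {0, 1}, {0, 1, 2, 3, 4}, {0, 1, 2, 4}, {0, 1, 4}, {0, 2, 3, 4}.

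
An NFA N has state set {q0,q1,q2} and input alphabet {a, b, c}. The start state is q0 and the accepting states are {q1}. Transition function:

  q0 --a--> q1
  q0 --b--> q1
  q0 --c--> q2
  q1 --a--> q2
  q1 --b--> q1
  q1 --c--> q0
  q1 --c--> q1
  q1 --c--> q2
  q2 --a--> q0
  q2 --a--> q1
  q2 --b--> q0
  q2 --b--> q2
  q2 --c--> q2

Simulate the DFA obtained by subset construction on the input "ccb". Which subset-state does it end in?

{q0,q2}

Start: {q0}.
δ(q0,c) = {q2}.
Union: {q2}.
After c: {q2}.
δ(q2,c) = {q2}.
Union: {q2}.
After c: {q2}.
δ(q2,b) = {q0,q2}.
Union: {q0,q2}.
After b: {q0,q2}.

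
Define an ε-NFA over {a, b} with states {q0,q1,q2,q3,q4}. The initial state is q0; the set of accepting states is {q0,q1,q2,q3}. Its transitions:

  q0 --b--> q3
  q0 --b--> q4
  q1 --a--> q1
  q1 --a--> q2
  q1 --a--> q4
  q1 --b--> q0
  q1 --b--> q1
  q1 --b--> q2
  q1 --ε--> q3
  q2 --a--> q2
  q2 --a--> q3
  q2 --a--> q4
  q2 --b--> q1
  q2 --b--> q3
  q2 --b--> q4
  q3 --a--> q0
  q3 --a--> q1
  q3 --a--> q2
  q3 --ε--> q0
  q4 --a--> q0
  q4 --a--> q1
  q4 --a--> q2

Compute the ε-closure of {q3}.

Begin with {q3}.
q3 →ε {q0}; add q0.
ε-closure = {q0,q3}.

{q0,q3}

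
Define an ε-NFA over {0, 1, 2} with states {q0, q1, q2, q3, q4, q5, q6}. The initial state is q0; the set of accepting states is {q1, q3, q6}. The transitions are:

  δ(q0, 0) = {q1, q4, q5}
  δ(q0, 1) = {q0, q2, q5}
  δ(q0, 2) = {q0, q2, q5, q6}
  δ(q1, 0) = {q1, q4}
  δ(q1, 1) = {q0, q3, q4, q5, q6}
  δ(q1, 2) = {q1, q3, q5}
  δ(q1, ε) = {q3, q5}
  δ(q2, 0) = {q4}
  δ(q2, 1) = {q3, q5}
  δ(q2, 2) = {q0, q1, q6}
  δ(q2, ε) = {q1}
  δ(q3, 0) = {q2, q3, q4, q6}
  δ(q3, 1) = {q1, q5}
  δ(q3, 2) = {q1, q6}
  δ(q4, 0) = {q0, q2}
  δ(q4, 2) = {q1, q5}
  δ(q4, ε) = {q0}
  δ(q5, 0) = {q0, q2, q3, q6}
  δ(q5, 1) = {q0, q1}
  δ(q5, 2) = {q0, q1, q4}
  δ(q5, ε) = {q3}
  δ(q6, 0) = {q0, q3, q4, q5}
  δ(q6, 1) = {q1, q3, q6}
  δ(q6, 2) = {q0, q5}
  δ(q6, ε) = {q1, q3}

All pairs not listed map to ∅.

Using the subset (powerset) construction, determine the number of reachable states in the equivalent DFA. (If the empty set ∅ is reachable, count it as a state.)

Start state of the DFA: {q0} (ε-closure of the NFA start).
{q0} --0--> {q0, q1, q3, q4, q5}  [new]
{q0} --1--> {q0, q1, q2, q3, q5}  [new]
{q0} --2--> {q0, q1, q2, q3, q5, q6}  [new]
{q0, q1, q3, q4, q5} --0--> {q0, q1, q2, q3, q4, q5, q6}  [new]
{q0, q1, q3, q4, q5} --1--> {q0, q1, q2, q3, q4, q5, q6}  [seen]
{q0, q1, q3, q4, q5} --2--> {q0, q1, q2, q3, q4, q5, q6}  [seen]
{q0, q1, q2, q3, q5} --0--> {q0, q1, q2, q3, q4, q5, q6}  [seen]
{q0, q1, q2, q3, q5} --1--> {q0, q1, q2, q3, q4, q5, q6}  [seen]
{q0, q1, q2, q3, q5} --2--> {q0, q1, q2, q3, q4, q5, q6}  [seen]
{q0, q1, q2, q3, q5, q6} --0--> {q0, q1, q2, q3, q4, q5, q6}  [seen]
{q0, q1, q2, q3, q5, q6} --1--> {q0, q1, q2, q3, q4, q5, q6}  [seen]
{q0, q1, q2, q3, q5, q6} --2--> {q0, q1, q2, q3, q4, q5, q6}  [seen]
{q0, q1, q2, q3, q4, q5, q6} --0--> {q0, q1, q2, q3, q4, q5, q6}  [seen]
{q0, q1, q2, q3, q4, q5, q6} --1--> {q0, q1, q2, q3, q4, q5, q6}  [seen]
{q0, q1, q2, q3, q4, q5, q6} --2--> {q0, q1, q2, q3, q4, q5, q6}  [seen]
Reachable DFA states: {q0}, {q0, q1, q3, q4, q5}, {q0, q1, q2, q3, q5}, {q0, q1, q2, q3, q5, q6}, {q0, q1, q2, q3, q4, q5, q6}.

5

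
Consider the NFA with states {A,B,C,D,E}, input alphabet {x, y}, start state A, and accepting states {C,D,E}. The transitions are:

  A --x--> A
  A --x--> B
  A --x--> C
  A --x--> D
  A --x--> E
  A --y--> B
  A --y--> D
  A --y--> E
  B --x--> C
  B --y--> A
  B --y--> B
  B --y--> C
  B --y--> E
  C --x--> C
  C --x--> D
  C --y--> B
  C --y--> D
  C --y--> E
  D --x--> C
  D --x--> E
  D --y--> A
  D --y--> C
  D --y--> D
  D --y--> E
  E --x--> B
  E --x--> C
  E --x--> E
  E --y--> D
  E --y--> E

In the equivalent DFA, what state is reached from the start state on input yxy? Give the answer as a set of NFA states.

{A,B,C,D,E}

Start: {A}.
δ(A,y) = {B,D,E}.
Union: {B,D,E}.
After y: {B,D,E}.
δ(B,x) = {C}; δ(D,x) = {C,E}; δ(E,x) = {B,C,E}.
Union: {B,C,E}.
After x: {B,C,E}.
δ(B,y) = {A,B,C,E}; δ(C,y) = {B,D,E}; δ(E,y) = {D,E}.
Union: {A,B,C,D,E}.
After y: {A,B,C,D,E}.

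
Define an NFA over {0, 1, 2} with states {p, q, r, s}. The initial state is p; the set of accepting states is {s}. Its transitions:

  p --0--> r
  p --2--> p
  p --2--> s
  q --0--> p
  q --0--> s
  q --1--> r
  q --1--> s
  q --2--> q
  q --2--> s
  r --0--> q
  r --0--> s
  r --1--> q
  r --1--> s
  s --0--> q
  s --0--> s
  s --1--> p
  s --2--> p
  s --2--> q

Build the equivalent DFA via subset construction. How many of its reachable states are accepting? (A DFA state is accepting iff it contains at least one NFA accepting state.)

6

Start state of the DFA: {p}.
{p} --0--> {r}  [new]
{p} --1--> ∅  [new]
{p} --2--> {p, s}  [new]
{r} --0--> {q, s}  [new]
{r} --1--> {q, s}  [seen]
{r} --2--> ∅  [seen]
∅ --0--> ∅  [seen]
∅ --1--> ∅  [seen]
∅ --2--> ∅  [seen]
{p, s} --0--> {q, r, s}  [new]
{p, s} --1--> {p}  [seen]
{p, s} --2--> {p, q, s}  [new]
{q, s} --0--> {p, q, s}  [seen]
{q, s} --1--> {p, r, s}  [new]
{q, s} --2--> {p, q, s}  [seen]
{q, r, s} --0--> {p, q, s}  [seen]
{q, r, s} --1--> {p, q, r, s}  [new]
{q, r, s} --2--> {p, q, s}  [seen]
{p, q, s} --0--> {p, q, r, s}  [seen]
{p, q, s} --1--> {p, r, s}  [seen]
{p, q, s} --2--> {p, q, s}  [seen]
{p, r, s} --0--> {q, r, s}  [seen]
{p, r, s} --1--> {p, q, s}  [seen]
{p, r, s} --2--> {p, q, s}  [seen]
{p, q, r, s} --0--> {p, q, r, s}  [seen]
{p, q, r, s} --1--> {p, q, r, s}  [seen]
{p, q, r, s} --2--> {p, q, s}  [seen]
Reachable DFA states: {p}, {r}, ∅, {p, s}, {q, s}, {q, r, s}, {p, q, s}, {p, r, s}, {p, q, r, s}.
Accepting DFA states (contain an NFA accepting state): {p, s}, {q, s}, {q, r, s}, {p, q, s}, {p, r, s}, {p, q, r, s}.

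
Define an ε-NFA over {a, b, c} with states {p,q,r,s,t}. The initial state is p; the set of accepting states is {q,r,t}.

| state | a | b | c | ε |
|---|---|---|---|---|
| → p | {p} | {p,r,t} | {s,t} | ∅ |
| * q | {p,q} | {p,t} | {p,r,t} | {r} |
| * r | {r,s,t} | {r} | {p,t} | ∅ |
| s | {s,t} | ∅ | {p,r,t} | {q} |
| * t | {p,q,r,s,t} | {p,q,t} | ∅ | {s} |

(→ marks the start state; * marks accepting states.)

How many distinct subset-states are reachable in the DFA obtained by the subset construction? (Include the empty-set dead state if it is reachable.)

3

Start state of the DFA: {p} (ε-closure of the NFA start).
{p} --a--> {p}  [seen]
{p} --b--> {p,q,r,s,t}  [new]
{p} --c--> {q,r,s,t}  [new]
{p,q,r,s,t} --a--> {p,q,r,s,t}  [seen]
{p,q,r,s,t} --b--> {p,q,r,s,t}  [seen]
{p,q,r,s,t} --c--> {p,q,r,s,t}  [seen]
{q,r,s,t} --a--> {p,q,r,s,t}  [seen]
{q,r,s,t} --b--> {p,q,r,s,t}  [seen]
{q,r,s,t} --c--> {p,q,r,s,t}  [seen]
Reachable DFA states: {p}, {p,q,r,s,t}, {q,r,s,t}.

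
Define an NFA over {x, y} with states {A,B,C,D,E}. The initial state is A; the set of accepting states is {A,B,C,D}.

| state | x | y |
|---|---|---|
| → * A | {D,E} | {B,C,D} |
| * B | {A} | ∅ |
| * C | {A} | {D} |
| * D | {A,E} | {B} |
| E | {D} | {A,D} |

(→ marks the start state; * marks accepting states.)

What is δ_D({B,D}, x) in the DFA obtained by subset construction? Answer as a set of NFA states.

δ(B,x) = {A}; δ(D,x) = {A,E}.
Union: {A,E}.

{A,E}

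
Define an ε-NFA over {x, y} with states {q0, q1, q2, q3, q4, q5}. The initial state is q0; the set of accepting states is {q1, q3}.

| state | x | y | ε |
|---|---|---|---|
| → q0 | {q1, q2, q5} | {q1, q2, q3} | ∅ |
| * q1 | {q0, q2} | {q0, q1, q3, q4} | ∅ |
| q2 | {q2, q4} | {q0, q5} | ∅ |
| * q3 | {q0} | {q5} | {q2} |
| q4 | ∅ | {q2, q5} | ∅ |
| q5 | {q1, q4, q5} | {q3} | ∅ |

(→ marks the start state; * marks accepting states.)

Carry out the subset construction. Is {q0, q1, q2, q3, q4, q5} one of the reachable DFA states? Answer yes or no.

yes

Start state of the DFA: {q0} (ε-closure of the NFA start).
{q0} --x--> {q1, q2, q5}  [new]
{q0} --y--> {q1, q2, q3}  [new]
{q1, q2, q5} --x--> {q0, q1, q2, q4, q5}  [new]
{q1, q2, q5} --y--> {q0, q1, q2, q3, q4, q5}  [new]
{q1, q2, q3} --x--> {q0, q2, q4}  [new]
{q1, q2, q3} --y--> {q0, q1, q2, q3, q4, q5}  [seen]
{q0, q1, q2, q4, q5} --x--> {q0, q1, q2, q4, q5}  [seen]
{q0, q1, q2, q4, q5} --y--> {q0, q1, q2, q3, q4, q5}  [seen]
{q0, q1, q2, q3, q4, q5} --x--> {q0, q1, q2, q4, q5}  [seen]
{q0, q1, q2, q3, q4, q5} --y--> {q0, q1, q2, q3, q4, q5}  [seen]
{q0, q2, q4} --x--> {q1, q2, q4, q5}  [new]
{q0, q2, q4} --y--> {q0, q1, q2, q3, q5}  [new]
{q1, q2, q4, q5} --x--> {q0, q1, q2, q4, q5}  [seen]
{q1, q2, q4, q5} --y--> {q0, q1, q2, q3, q4, q5}  [seen]
{q0, q1, q2, q3, q5} --x--> {q0, q1, q2, q4, q5}  [seen]
{q0, q1, q2, q3, q5} --y--> {q0, q1, q2, q3, q4, q5}  [seen]
Reachable DFA states: {q0}, {q1, q2, q5}, {q1, q2, q3}, {q0, q1, q2, q4, q5}, {q0, q1, q2, q3, q4, q5}, {q0, q2, q4}, {q1, q2, q4, q5}, {q0, q1, q2, q3, q5}.
{q0, q1, q2, q3, q4, q5} is among them.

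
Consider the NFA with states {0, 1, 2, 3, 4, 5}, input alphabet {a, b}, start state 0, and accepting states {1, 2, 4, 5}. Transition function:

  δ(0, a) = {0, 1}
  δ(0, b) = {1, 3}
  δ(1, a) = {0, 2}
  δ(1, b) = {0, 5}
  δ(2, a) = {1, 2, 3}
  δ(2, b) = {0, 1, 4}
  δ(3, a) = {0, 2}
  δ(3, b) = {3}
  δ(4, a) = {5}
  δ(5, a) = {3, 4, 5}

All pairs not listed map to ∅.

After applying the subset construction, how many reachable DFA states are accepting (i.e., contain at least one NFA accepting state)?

Start state of the DFA: {0}.
{0} --a--> {0, 1}  [new]
{0} --b--> {1, 3}  [new]
{0, 1} --a--> {0, 1, 2}  [new]
{0, 1} --b--> {0, 1, 3, 5}  [new]
{1, 3} --a--> {0, 2}  [new]
{1, 3} --b--> {0, 3, 5}  [new]
{0, 1, 2} --a--> {0, 1, 2, 3}  [new]
{0, 1, 2} --b--> {0, 1, 3, 4, 5}  [new]
{0, 1, 3, 5} --a--> {0, 1, 2, 3, 4, 5}  [new]
{0, 1, 3, 5} --b--> {0, 1, 3, 5}  [seen]
{0, 2} --a--> {0, 1, 2, 3}  [seen]
{0, 2} --b--> {0, 1, 3, 4}  [new]
{0, 3, 5} --a--> {0, 1, 2, 3, 4, 5}  [seen]
{0, 3, 5} --b--> {1, 3}  [seen]
{0, 1, 2, 3} --a--> {0, 1, 2, 3}  [seen]
{0, 1, 2, 3} --b--> {0, 1, 3, 4, 5}  [seen]
{0, 1, 3, 4, 5} --a--> {0, 1, 2, 3, 4, 5}  [seen]
{0, 1, 3, 4, 5} --b--> {0, 1, 3, 5}  [seen]
{0, 1, 2, 3, 4, 5} --a--> {0, 1, 2, 3, 4, 5}  [seen]
{0, 1, 2, 3, 4, 5} --b--> {0, 1, 3, 4, 5}  [seen]
{0, 1, 3, 4} --a--> {0, 1, 2, 5}  [new]
{0, 1, 3, 4} --b--> {0, 1, 3, 5}  [seen]
{0, 1, 2, 5} --a--> {0, 1, 2, 3, 4, 5}  [seen]
{0, 1, 2, 5} --b--> {0, 1, 3, 4, 5}  [seen]
Reachable DFA states: {0}, {0, 1}, {1, 3}, {0, 1, 2}, {0, 1, 3, 5}, {0, 2}, {0, 3, 5}, {0, 1, 2, 3}, {0, 1, 3, 4, 5}, {0, 1, 2, 3, 4, 5}, {0, 1, 3, 4}, {0, 1, 2, 5}.
Accepting DFA states (contain an NFA accepting state): {0, 1}, {1, 3}, {0, 1, 2}, {0, 1, 3, 5}, {0, 2}, {0, 3, 5}, {0, 1, 2, 3}, {0, 1, 3, 4, 5}, {0, 1, 2, 3, 4, 5}, {0, 1, 3, 4}, {0, 1, 2, 5}.

11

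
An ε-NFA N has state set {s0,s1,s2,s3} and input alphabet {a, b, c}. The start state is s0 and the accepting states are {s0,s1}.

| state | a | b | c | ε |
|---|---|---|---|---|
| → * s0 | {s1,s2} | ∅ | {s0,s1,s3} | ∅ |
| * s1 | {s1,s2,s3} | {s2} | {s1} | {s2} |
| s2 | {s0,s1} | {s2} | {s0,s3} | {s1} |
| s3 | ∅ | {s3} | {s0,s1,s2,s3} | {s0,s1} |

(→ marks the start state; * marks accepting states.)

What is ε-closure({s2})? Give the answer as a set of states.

Begin with {s2}.
s2 →ε {s1}; add s1.
ε-closure = {s1,s2}.

{s1,s2}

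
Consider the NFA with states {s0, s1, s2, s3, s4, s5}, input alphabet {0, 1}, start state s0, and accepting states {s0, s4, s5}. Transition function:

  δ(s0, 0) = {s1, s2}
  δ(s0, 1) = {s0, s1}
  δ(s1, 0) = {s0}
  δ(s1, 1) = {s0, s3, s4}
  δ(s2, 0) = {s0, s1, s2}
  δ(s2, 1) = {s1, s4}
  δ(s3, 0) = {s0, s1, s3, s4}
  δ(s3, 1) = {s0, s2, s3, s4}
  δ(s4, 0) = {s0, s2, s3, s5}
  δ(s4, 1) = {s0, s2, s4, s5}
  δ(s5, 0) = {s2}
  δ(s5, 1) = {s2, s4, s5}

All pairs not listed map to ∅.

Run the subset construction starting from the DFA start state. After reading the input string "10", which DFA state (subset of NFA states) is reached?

Start: {s0}.
δ(s0,1) = {s0, s1}.
Union: {s0, s1}.
After 1: {s0, s1}.
δ(s0,0) = {s1, s2}; δ(s1,0) = {s0}.
Union: {s0, s1, s2}.
After 0: {s0, s1, s2}.

{s0, s1, s2}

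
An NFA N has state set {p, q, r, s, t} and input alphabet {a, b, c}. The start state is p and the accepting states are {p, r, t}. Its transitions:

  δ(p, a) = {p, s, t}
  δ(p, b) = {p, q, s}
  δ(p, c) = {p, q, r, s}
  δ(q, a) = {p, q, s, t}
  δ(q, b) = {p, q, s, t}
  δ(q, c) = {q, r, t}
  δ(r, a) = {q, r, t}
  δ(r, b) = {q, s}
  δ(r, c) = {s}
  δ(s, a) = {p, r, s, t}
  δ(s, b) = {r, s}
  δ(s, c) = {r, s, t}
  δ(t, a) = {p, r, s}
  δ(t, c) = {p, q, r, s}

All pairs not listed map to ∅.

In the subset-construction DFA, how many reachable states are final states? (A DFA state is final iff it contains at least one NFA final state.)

Start state of the DFA: {p}.
{p} --a--> {p, s, t}  [new]
{p} --b--> {p, q, s}  [new]
{p} --c--> {p, q, r, s}  [new]
{p, s, t} --a--> {p, r, s, t}  [new]
{p, s, t} --b--> {p, q, r, s}  [seen]
{p, s, t} --c--> {p, q, r, s, t}  [new]
{p, q, s} --a--> {p, q, r, s, t}  [seen]
{p, q, s} --b--> {p, q, r, s, t}  [seen]
{p, q, s} --c--> {p, q, r, s, t}  [seen]
{p, q, r, s} --a--> {p, q, r, s, t}  [seen]
{p, q, r, s} --b--> {p, q, r, s, t}  [seen]
{p, q, r, s} --c--> {p, q, r, s, t}  [seen]
{p, r, s, t} --a--> {p, q, r, s, t}  [seen]
{p, r, s, t} --b--> {p, q, r, s}  [seen]
{p, r, s, t} --c--> {p, q, r, s, t}  [seen]
{p, q, r, s, t} --a--> {p, q, r, s, t}  [seen]
{p, q, r, s, t} --b--> {p, q, r, s, t}  [seen]
{p, q, r, s, t} --c--> {p, q, r, s, t}  [seen]
Reachable DFA states: {p}, {p, s, t}, {p, q, s}, {p, q, r, s}, {p, r, s, t}, {p, q, r, s, t}.
Accepting DFA states (contain an NFA accepting state): {p}, {p, s, t}, {p, q, s}, {p, q, r, s}, {p, r, s, t}, {p, q, r, s, t}.

6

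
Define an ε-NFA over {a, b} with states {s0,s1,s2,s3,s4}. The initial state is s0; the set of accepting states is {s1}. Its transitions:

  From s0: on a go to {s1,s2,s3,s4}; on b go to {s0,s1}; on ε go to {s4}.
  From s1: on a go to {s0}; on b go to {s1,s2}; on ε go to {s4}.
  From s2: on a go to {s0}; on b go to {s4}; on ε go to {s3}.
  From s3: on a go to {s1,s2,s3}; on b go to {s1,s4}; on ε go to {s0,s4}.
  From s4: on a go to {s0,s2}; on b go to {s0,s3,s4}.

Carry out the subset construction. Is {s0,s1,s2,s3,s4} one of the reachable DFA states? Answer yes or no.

yes

Start state of the DFA: {s0,s4} (ε-closure of the NFA start).
{s0,s4} --a--> {s0,s1,s2,s3,s4}  [new]
{s0,s4} --b--> {s0,s1,s3,s4}  [new]
{s0,s1,s2,s3,s4} --a--> {s0,s1,s2,s3,s4}  [seen]
{s0,s1,s2,s3,s4} --b--> {s0,s1,s2,s3,s4}  [seen]
{s0,s1,s3,s4} --a--> {s0,s1,s2,s3,s4}  [seen]
{s0,s1,s3,s4} --b--> {s0,s1,s2,s3,s4}  [seen]
Reachable DFA states: {s0,s4}, {s0,s1,s2,s3,s4}, {s0,s1,s3,s4}.
{s0,s1,s2,s3,s4} is among them.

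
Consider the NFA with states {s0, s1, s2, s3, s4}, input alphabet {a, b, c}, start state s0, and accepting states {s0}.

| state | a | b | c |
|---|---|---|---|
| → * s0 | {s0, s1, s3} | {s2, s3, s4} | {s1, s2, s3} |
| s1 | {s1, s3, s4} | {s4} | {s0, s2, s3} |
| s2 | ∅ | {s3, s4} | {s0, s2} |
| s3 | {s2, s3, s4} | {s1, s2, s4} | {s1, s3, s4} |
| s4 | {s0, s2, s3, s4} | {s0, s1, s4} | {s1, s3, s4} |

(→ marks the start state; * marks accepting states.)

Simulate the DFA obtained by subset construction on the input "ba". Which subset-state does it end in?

Start: {s0}.
δ(s0,b) = {s2, s3, s4}.
Union: {s2, s3, s4}.
After b: {s2, s3, s4}.
δ(s2,a) = ∅; δ(s3,a) = {s2, s3, s4}; δ(s4,a) = {s0, s2, s3, s4}.
Union: {s0, s2, s3, s4}.
After a: {s0, s2, s3, s4}.

{s0, s2, s3, s4}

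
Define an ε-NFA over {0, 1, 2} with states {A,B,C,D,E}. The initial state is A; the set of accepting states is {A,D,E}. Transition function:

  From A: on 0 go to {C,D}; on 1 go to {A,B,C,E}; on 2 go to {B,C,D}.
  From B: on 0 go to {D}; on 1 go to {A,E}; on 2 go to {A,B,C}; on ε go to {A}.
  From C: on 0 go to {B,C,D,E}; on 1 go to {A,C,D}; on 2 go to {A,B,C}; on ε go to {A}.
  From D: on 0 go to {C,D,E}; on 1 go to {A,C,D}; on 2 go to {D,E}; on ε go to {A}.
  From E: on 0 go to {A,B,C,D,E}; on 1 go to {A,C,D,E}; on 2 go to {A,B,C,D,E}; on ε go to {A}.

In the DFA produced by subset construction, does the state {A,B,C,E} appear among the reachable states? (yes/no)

Start state of the DFA: {A} (ε-closure of the NFA start).
{A} --0--> {A,C,D}  [new]
{A} --1--> {A,B,C,E}  [new]
{A} --2--> {A,B,C,D}  [new]
{A,C,D} --0--> {A,B,C,D,E}  [new]
{A,C,D} --1--> {A,B,C,D,E}  [seen]
{A,C,D} --2--> {A,B,C,D,E}  [seen]
{A,B,C,E} --0--> {A,B,C,D,E}  [seen]
{A,B,C,E} --1--> {A,B,C,D,E}  [seen]
{A,B,C,E} --2--> {A,B,C,D,E}  [seen]
{A,B,C,D} --0--> {A,B,C,D,E}  [seen]
{A,B,C,D} --1--> {A,B,C,D,E}  [seen]
{A,B,C,D} --2--> {A,B,C,D,E}  [seen]
{A,B,C,D,E} --0--> {A,B,C,D,E}  [seen]
{A,B,C,D,E} --1--> {A,B,C,D,E}  [seen]
{A,B,C,D,E} --2--> {A,B,C,D,E}  [seen]
Reachable DFA states: {A}, {A,C,D}, {A,B,C,E}, {A,B,C,D}, {A,B,C,D,E}.
{A,B,C,E} is among them.

yes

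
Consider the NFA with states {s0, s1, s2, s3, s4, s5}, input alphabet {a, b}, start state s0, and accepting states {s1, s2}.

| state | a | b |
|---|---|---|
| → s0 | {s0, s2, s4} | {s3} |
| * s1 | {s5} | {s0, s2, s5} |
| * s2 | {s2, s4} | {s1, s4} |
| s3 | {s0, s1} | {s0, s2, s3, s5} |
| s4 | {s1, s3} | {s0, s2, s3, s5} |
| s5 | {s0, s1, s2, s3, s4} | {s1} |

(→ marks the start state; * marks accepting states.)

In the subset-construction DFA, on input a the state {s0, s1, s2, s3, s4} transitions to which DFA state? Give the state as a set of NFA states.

{s0, s1, s2, s3, s4, s5}

δ(s0,a) = {s0, s2, s4}; δ(s1,a) = {s5}; δ(s2,a) = {s2, s4}; δ(s3,a) = {s0, s1}; δ(s4,a) = {s1, s3}.
Union: {s0, s1, s2, s3, s4, s5}.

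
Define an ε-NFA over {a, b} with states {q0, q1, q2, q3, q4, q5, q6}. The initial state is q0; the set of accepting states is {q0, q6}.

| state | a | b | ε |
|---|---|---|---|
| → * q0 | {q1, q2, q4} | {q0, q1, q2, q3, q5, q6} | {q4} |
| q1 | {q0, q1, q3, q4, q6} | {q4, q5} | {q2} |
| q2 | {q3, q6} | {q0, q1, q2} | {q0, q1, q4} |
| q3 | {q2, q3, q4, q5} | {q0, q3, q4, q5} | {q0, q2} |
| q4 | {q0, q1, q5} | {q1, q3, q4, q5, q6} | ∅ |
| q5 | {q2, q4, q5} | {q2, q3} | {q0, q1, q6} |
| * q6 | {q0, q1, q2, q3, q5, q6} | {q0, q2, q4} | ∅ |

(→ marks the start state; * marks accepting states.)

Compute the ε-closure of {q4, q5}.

Begin with {q4, q5}.
q5 →ε {q0, q1, q6}; add q0, q1, q6.
q1 →ε {q2}; add q2.
ε-closure = {q0, q1, q2, q4, q5, q6}.

{q0, q1, q2, q4, q5, q6}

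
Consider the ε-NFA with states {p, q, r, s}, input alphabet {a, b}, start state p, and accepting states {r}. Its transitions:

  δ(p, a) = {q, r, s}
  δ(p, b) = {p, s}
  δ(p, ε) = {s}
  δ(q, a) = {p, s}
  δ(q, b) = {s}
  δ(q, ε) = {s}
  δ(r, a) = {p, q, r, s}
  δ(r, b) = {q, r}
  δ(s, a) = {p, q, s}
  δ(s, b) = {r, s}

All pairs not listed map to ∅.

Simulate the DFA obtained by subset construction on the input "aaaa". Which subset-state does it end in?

Start: {p, s}.
δ(p,a) = {q, r, s}; δ(s,a) = {p, q, s}.
Union: {p, q, r, s}.
After a: {p, q, r, s}.
δ(p,a) = {q, r, s}; δ(q,a) = {p, s}; δ(r,a) = {p, q, r, s}; δ(s,a) = {p, q, s}.
Union: {p, q, r, s}.
After a: {p, q, r, s}.
δ(p,a) = {q, r, s}; δ(q,a) = {p, s}; δ(r,a) = {p, q, r, s}; δ(s,a) = {p, q, s}.
Union: {p, q, r, s}.
After a: {p, q, r, s}.
δ(p,a) = {q, r, s}; δ(q,a) = {p, s}; δ(r,a) = {p, q, r, s}; δ(s,a) = {p, q, s}.
Union: {p, q, r, s}.
After a: {p, q, r, s}.

{p, q, r, s}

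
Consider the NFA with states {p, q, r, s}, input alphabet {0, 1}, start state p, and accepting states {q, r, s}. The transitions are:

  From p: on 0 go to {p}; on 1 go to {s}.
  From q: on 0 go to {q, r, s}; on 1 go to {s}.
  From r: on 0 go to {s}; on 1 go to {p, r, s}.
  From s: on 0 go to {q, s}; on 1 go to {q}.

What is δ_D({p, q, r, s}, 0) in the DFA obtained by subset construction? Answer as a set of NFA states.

{p, q, r, s}

δ(p,0) = {p}; δ(q,0) = {q, r, s}; δ(r,0) = {s}; δ(s,0) = {q, s}.
Union: {p, q, r, s}.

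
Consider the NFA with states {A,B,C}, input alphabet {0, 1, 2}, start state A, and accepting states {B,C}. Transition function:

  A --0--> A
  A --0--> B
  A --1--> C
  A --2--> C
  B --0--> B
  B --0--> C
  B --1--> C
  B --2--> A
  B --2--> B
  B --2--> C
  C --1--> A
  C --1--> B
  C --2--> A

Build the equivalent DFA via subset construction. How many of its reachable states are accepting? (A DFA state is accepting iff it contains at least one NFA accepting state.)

3

Start state of the DFA: {A}.
{A} --0--> {A,B}  [new]
{A} --1--> {C}  [new]
{A} --2--> {C}  [seen]
{A,B} --0--> {A,B,C}  [new]
{A,B} --1--> {C}  [seen]
{A,B} --2--> {A,B,C}  [seen]
{C} --0--> ∅  [new]
{C} --1--> {A,B}  [seen]
{C} --2--> {A}  [seen]
{A,B,C} --0--> {A,B,C}  [seen]
{A,B,C} --1--> {A,B,C}  [seen]
{A,B,C} --2--> {A,B,C}  [seen]
∅ --0--> ∅  [seen]
∅ --1--> ∅  [seen]
∅ --2--> ∅  [seen]
Reachable DFA states: {A}, {A,B}, {C}, {A,B,C}, ∅.
Accepting DFA states (contain an NFA accepting state): {A,B}, {C}, {A,B,C}.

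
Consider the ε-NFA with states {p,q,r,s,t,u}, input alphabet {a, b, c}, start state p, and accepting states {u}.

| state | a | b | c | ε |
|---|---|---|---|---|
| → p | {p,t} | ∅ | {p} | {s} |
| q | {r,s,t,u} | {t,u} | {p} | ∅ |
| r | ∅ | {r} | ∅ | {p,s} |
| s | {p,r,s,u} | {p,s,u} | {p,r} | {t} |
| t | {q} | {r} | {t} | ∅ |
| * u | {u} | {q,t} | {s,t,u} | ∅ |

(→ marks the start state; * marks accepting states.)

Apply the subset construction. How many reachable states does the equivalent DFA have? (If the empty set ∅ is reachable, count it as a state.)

Start state of the DFA: {p,s,t} (ε-closure of the NFA start).
{p,s,t} --a--> {p,q,r,s,t,u}  [new]
{p,s,t} --b--> {p,r,s,t,u}  [new]
{p,s,t} --c--> {p,r,s,t}  [new]
{p,q,r,s,t,u} --a--> {p,q,r,s,t,u}  [seen]
{p,q,r,s,t,u} --b--> {p,q,r,s,t,u}  [seen]
{p,q,r,s,t,u} --c--> {p,r,s,t,u}  [seen]
{p,r,s,t,u} --a--> {p,q,r,s,t,u}  [seen]
{p,r,s,t,u} --b--> {p,q,r,s,t,u}  [seen]
{p,r,s,t,u} --c--> {p,r,s,t,u}  [seen]
{p,r,s,t} --a--> {p,q,r,s,t,u}  [seen]
{p,r,s,t} --b--> {p,r,s,t,u}  [seen]
{p,r,s,t} --c--> {p,r,s,t}  [seen]
Reachable DFA states: {p,s,t}, {p,q,r,s,t,u}, {p,r,s,t,u}, {p,r,s,t}.

4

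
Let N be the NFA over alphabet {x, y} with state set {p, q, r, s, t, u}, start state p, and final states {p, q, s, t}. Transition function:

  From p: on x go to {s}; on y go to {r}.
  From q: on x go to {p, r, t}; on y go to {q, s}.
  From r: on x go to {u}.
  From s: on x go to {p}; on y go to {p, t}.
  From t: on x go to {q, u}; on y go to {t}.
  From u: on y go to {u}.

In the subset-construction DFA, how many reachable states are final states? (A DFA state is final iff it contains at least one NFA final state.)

Start state of the DFA: {p}.
{p} --x--> {s}  [new]
{p} --y--> {r}  [new]
{s} --x--> {p}  [seen]
{s} --y--> {p, t}  [new]
{r} --x--> {u}  [new]
{r} --y--> ∅  [new]
{p, t} --x--> {q, s, u}  [new]
{p, t} --y--> {r, t}  [new]
{u} --x--> ∅  [seen]
{u} --y--> {u}  [seen]
∅ --x--> ∅  [seen]
∅ --y--> ∅  [seen]
{q, s, u} --x--> {p, r, t}  [new]
{q, s, u} --y--> {p, q, s, t, u}  [new]
{r, t} --x--> {q, u}  [new]
{r, t} --y--> {t}  [new]
{p, r, t} --x--> {q, s, u}  [seen]
{p, r, t} --y--> {r, t}  [seen]
{p, q, s, t, u} --x--> {p, q, r, s, t, u}  [new]
{p, q, s, t, u} --y--> {p, q, r, s, t, u}  [seen]
{q, u} --x--> {p, r, t}  [seen]
{q, u} --y--> {q, s, u}  [seen]
{t} --x--> {q, u}  [seen]
{t} --y--> {t}  [seen]
{p, q, r, s, t, u} --x--> {p, q, r, s, t, u}  [seen]
{p, q, r, s, t, u} --y--> {p, q, r, s, t, u}  [seen]
Reachable DFA states: {p}, {s}, {r}, {p, t}, {u}, ∅, {q, s, u}, {r, t}, {p, r, t}, {p, q, s, t, u}, {q, u}, {t}, {p, q, r, s, t, u}.
Accepting DFA states (contain an NFA accepting state): {p}, {s}, {p, t}, {q, s, u}, {r, t}, {p, r, t}, {p, q, s, t, u}, {q, u}, {t}, {p, q, r, s, t, u}.

10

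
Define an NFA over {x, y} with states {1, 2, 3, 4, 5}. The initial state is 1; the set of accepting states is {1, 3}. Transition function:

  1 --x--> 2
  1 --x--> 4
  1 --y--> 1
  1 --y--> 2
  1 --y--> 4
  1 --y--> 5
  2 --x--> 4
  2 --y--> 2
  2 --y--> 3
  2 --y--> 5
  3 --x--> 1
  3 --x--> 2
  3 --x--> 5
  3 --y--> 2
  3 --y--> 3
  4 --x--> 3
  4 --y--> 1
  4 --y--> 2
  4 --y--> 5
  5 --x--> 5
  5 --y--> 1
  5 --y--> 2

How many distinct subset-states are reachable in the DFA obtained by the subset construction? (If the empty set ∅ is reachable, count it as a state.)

7

Start state of the DFA: {1}.
{1} --x--> {2, 4}  [new]
{1} --y--> {1, 2, 4, 5}  [new]
{2, 4} --x--> {3, 4}  [new]
{2, 4} --y--> {1, 2, 3, 5}  [new]
{1, 2, 4, 5} --x--> {2, 3, 4, 5}  [new]
{1, 2, 4, 5} --y--> {1, 2, 3, 4, 5}  [new]
{3, 4} --x--> {1, 2, 3, 5}  [seen]
{3, 4} --y--> {1, 2, 3, 5}  [seen]
{1, 2, 3, 5} --x--> {1, 2, 4, 5}  [seen]
{1, 2, 3, 5} --y--> {1, 2, 3, 4, 5}  [seen]
{2, 3, 4, 5} --x--> {1, 2, 3, 4, 5}  [seen]
{2, 3, 4, 5} --y--> {1, 2, 3, 5}  [seen]
{1, 2, 3, 4, 5} --x--> {1, 2, 3, 4, 5}  [seen]
{1, 2, 3, 4, 5} --y--> {1, 2, 3, 4, 5}  [seen]
Reachable DFA states: {1}, {2, 4}, {1, 2, 4, 5}, {3, 4}, {1, 2, 3, 5}, {2, 3, 4, 5}, {1, 2, 3, 4, 5}.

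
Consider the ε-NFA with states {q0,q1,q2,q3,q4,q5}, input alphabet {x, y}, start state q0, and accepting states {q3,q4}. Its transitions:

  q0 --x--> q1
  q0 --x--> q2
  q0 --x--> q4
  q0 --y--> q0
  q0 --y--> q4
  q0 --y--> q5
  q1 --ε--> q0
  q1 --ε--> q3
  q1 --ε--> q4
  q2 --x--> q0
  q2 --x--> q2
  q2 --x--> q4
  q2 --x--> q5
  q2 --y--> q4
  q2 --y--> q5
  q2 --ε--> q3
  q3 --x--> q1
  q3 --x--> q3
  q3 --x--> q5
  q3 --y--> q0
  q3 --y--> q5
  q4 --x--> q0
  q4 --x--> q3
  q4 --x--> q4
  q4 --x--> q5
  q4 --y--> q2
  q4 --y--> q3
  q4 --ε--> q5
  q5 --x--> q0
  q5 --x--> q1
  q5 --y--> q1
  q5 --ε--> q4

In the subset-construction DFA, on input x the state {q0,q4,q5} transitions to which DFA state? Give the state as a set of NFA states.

δ(q0,x) = {q1,q2,q4}; δ(q4,x) = {q0,q3,q4,q5}; δ(q5,x) = {q0,q1}.
Union: {q0,q1,q2,q3,q4,q5}.

{q0,q1,q2,q3,q4,q5}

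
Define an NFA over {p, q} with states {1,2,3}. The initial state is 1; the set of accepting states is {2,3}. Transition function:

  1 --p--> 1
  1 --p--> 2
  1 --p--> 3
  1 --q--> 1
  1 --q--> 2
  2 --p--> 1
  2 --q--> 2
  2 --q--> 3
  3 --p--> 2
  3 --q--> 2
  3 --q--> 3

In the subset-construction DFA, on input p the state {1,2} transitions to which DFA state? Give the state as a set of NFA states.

{1,2,3}

δ(1,p) = {1,2,3}; δ(2,p) = {1}.
Union: {1,2,3}.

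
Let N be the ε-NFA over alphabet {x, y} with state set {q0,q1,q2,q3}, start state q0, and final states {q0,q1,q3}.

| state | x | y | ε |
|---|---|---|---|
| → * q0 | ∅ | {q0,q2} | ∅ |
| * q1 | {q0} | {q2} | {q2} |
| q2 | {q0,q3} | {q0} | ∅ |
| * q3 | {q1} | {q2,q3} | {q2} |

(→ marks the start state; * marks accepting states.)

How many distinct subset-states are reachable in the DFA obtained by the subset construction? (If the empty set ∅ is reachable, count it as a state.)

Start state of the DFA: {q0} (ε-closure of the NFA start).
{q0} --x--> ∅  [new]
{q0} --y--> {q0,q2}  [new]
∅ --x--> ∅  [seen]
∅ --y--> ∅  [seen]
{q0,q2} --x--> {q0,q2,q3}  [new]
{q0,q2} --y--> {q0,q2}  [seen]
{q0,q2,q3} --x--> {q0,q1,q2,q3}  [new]
{q0,q2,q3} --y--> {q0,q2,q3}  [seen]
{q0,q1,q2,q3} --x--> {q0,q1,q2,q3}  [seen]
{q0,q1,q2,q3} --y--> {q0,q2,q3}  [seen]
Reachable DFA states: {q0}, ∅, {q0,q2}, {q0,q2,q3}, {q0,q1,q2,q3}.

5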